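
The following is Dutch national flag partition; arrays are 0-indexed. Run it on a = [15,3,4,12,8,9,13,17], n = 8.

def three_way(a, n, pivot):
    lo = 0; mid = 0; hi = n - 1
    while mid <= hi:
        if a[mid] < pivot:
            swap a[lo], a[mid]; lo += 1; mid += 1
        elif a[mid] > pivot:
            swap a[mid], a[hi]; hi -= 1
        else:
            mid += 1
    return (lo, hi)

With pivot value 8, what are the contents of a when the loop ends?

[3,4,8,12,9,13,17,15]

lo=0 mid=0 hi=7
15>8: swap(0,7), hi=6 ⇒ [17,3,4,12,8,9,13,15]
17>8: swap(0,6), hi=5 ⇒ [13,3,4,12,8,9,17,15]
13>8: swap(0,5), hi=4 ⇒ [9,3,4,12,8,13,17,15]
9>8: swap(0,4), hi=3 ⇒ [8,3,4,12,9,13,17,15]
8=8: mid=1
3<8: swap(0,1), lo=1 mid=2 ⇒ [3,8,4,12,9,13,17,15]
4<8: swap(1,2), lo=2 mid=3 ⇒ [3,4,8,12,9,13,17,15]
12>8: swap(3,3), hi=2 ⇒ [3,4,8,12,9,13,17,15]
done. lo=2 hi=2; a=[3,4,8,12,9,13,17,15]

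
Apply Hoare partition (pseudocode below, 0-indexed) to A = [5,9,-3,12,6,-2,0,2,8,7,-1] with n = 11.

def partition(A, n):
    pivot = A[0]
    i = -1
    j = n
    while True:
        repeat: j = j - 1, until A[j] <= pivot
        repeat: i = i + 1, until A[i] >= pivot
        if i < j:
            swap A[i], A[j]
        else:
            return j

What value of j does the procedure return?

pivot=5
j stops at 10 (-1), i stops at 0 (5); swap ⇒ [-1,9,-3,12,6,-2,0,2,8,7,5]
j stops at 7 (2), i stops at 1 (9); swap ⇒ [-1,2,-3,12,6,-2,0,9,8,7,5]
j stops at 6 (0), i stops at 3 (12); swap ⇒ [-1,2,-3,0,6,-2,12,9,8,7,5]
j stops at 5 (-2), i stops at 4 (6); swap ⇒ [-1,2,-3,0,-2,6,12,9,8,7,5]
j stops at 4, i stops at 5; i≥j ⇒ return 4. A=[-1,2,-3,0,-2,6,12,9,8,7,5]

4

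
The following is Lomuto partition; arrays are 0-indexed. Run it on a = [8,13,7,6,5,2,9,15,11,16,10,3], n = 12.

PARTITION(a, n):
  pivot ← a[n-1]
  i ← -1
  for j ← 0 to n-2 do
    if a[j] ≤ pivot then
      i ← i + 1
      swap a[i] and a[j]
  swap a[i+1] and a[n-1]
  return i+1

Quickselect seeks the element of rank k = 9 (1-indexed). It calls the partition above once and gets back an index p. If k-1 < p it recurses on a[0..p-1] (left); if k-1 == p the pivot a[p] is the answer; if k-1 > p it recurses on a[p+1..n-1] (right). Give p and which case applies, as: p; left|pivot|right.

1; right

pivot = a[11] = 3; i = -1
j=0: a[0]=8 > 3 → no swap
j=1: a[1]=13 > 3 → no swap
j=2: a[2]=7 > 3 → no swap
j=3: a[3]=6 > 3 → no swap
j=4: a[4]=5 > 3 → no swap
j=5: a[5]=2 ≤ 3 → i=0, swap a[0],a[5] → [2,13,7,6,5,8,9,15,11,16,10,3]
j=6: a[6]=9 > 3 → no swap
j=7: a[7]=15 > 3 → no swap
j=8: a[8]=11 > 3 → no swap
j=9: a[9]=16 > 3 → no swap
j=10: a[10]=10 > 3 → no swap
final swap a[1],a[11] → [2,3,7,6,5,8,9,15,11,16,10,13]; return 1
p = 1; k-1 = 8 > 1 ⇒ right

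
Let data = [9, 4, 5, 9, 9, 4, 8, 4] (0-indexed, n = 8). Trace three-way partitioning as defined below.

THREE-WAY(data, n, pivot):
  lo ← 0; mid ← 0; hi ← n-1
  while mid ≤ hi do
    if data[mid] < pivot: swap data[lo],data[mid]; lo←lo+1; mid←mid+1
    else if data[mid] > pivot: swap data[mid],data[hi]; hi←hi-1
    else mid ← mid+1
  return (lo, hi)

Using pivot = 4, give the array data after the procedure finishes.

[4, 4, 4, 9, 9, 8, 5, 9]

pivot = 4; lo=0, mid=0, hi=7
data[mid]=9>4: swap data[0],data[7]; hi=6 → [4, 4, 5, 9, 9, 4, 8, 9]
data[mid]=4=4: mid=1
data[mid]=4=4: mid=2
data[mid]=5>4: swap data[2],data[6]; hi=5 → [4, 4, 8, 9, 9, 4, 5, 9]
data[mid]=8>4: swap data[2],data[5]; hi=4 → [4, 4, 4, 9, 9, 8, 5, 9]
data[mid]=4=4: mid=3
data[mid]=9>4: swap data[3],data[4]; hi=3 → [4, 4, 4, 9, 9, 8, 5, 9]
data[mid]=9>4: swap data[3],data[3]; hi=2 → [4, 4, 4, 9, 9, 8, 5, 9]
end: lo=0, hi=2; data = [4, 4, 4, 9, 9, 8, 5, 9]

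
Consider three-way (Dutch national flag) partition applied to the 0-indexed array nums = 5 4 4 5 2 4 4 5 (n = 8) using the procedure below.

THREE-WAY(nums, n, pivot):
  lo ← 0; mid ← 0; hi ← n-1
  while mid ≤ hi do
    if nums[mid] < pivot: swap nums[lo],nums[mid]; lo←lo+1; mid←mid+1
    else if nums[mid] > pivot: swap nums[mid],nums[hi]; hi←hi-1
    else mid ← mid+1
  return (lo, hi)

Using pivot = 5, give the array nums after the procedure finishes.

4 4 2 4 4 5 5 5

lo=0 mid=0 hi=7
5=5: mid=1
4<5: swap(0,1), lo=1 mid=2 ⇒ 4 5 4 5 2 4 4 5
4<5: swap(1,2), lo=2 mid=3 ⇒ 4 4 5 5 2 4 4 5
5=5: mid=4
2<5: swap(2,4), lo=3 mid=5 ⇒ 4 4 2 5 5 4 4 5
4<5: swap(3,5), lo=4 mid=6 ⇒ 4 4 2 4 5 5 4 5
4<5: swap(4,6), lo=5 mid=7 ⇒ 4 4 2 4 4 5 5 5
5=5: mid=8
done. lo=5 hi=7; nums=4 4 2 4 4 5 5 5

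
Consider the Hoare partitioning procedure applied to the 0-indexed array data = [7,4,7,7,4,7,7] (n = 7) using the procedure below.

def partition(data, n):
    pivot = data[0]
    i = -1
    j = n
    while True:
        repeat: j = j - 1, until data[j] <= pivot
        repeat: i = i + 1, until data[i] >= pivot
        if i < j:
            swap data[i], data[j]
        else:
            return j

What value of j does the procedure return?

3

pivot=7
j stops at 6 (7), i stops at 0 (7); swap ⇒ [7,4,7,7,4,7,7]
j stops at 5 (7), i stops at 2 (7); swap ⇒ [7,4,7,7,4,7,7]
j stops at 4 (4), i stops at 3 (7); swap ⇒ [7,4,7,4,7,7,7]
j stops at 3, i stops at 4; i≥j ⇒ return 3. data=[7,4,7,4,7,7,7]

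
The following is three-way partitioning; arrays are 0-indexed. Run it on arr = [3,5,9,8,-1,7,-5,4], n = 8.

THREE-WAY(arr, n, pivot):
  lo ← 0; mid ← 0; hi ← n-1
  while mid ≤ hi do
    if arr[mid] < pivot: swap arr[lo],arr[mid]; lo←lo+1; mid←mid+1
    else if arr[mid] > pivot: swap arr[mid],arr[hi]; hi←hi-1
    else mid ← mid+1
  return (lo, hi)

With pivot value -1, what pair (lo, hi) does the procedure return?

(1, 1)

lo=0 mid=0 hi=7
3>-1: swap(0,7), hi=6 ⇒ [4,5,9,8,-1,7,-5,3]
4>-1: swap(0,6), hi=5 ⇒ [-5,5,9,8,-1,7,4,3]
-5<-1: swap(0,0), lo=1 mid=1 ⇒ [-5,5,9,8,-1,7,4,3]
5>-1: swap(1,5), hi=4 ⇒ [-5,7,9,8,-1,5,4,3]
7>-1: swap(1,4), hi=3 ⇒ [-5,-1,9,8,7,5,4,3]
-1=-1: mid=2
9>-1: swap(2,3), hi=2 ⇒ [-5,-1,8,9,7,5,4,3]
8>-1: swap(2,2), hi=1 ⇒ [-5,-1,8,9,7,5,4,3]
done. lo=1 hi=1; arr=[-5,-1,8,9,7,5,4,3]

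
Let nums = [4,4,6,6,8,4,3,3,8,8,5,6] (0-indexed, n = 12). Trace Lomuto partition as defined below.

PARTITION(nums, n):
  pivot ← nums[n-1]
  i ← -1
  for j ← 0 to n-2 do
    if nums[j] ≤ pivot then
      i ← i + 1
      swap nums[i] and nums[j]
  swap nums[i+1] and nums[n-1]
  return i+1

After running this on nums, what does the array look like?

[4,4,6,6,4,3,3,5,6,8,8,8]

pivot = nums[11] = 6; i = -1
j=0: nums[0]=4 ≤ 6 → i=0, swap nums[0],nums[0] (no change) → [4,4,6,6,8,4,3,3,8,8,5,6]
j=1: nums[1]=4 ≤ 6 → i=1, swap nums[1],nums[1] (no change) → [4,4,6,6,8,4,3,3,8,8,5,6]
j=2: nums[2]=6 ≤ 6 → i=2, swap nums[2],nums[2] (no change) → [4,4,6,6,8,4,3,3,8,8,5,6]
j=3: nums[3]=6 ≤ 6 → i=3, swap nums[3],nums[3] (no change) → [4,4,6,6,8,4,3,3,8,8,5,6]
j=4: nums[4]=8 > 6 → no swap
j=5: nums[5]=4 ≤ 6 → i=4, swap nums[4],nums[5] → [4,4,6,6,4,8,3,3,8,8,5,6]
j=6: nums[6]=3 ≤ 6 → i=5, swap nums[5],nums[6] → [4,4,6,6,4,3,8,3,8,8,5,6]
j=7: nums[7]=3 ≤ 6 → i=6, swap nums[6],nums[7] → [4,4,6,6,4,3,3,8,8,8,5,6]
j=8: nums[8]=8 > 6 → no swap
j=9: nums[9]=8 > 6 → no swap
j=10: nums[10]=5 ≤ 6 → i=7, swap nums[7],nums[10] → [4,4,6,6,4,3,3,5,8,8,8,6]
final swap nums[8],nums[11] → [4,4,6,6,4,3,3,5,6,8,8,8]; return 8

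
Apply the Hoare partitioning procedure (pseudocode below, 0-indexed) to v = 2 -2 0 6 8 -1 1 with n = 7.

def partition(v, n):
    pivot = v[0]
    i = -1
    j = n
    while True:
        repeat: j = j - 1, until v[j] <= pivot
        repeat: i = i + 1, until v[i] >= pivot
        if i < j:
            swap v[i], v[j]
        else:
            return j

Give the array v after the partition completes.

1 -2 0 -1 8 6 2

pivot = v[0] = 2; i = -1, j = 7
j→6 (v[6]=1≤2), i→0 (v[0]=2≥2); i<j, swap → 1 -2 0 6 8 -1 2
j→5 (v[5]=-1≤2), i→3 (v[3]=6≥2); i<j, swap → 1 -2 0 -1 8 6 2
j→3, i→4; i≥j, return j=3. v = 1 -2 0 -1 8 6 2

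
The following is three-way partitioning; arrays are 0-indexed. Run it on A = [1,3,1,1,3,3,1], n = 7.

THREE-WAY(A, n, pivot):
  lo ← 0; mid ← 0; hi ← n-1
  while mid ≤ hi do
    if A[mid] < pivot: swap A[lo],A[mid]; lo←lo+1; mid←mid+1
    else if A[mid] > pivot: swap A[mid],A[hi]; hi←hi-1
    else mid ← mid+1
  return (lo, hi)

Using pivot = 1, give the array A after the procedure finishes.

lo=0 mid=0 hi=6
1=1: mid=1
3>1: swap(1,6), hi=5 ⇒ [1,1,1,1,3,3,3]
1=1: mid=2
1=1: mid=3
1=1: mid=4
3>1: swap(4,5), hi=4 ⇒ [1,1,1,1,3,3,3]
3>1: swap(4,4), hi=3 ⇒ [1,1,1,1,3,3,3]
done. lo=0 hi=3; A=[1,1,1,1,3,3,3]

[1,1,1,1,3,3,3]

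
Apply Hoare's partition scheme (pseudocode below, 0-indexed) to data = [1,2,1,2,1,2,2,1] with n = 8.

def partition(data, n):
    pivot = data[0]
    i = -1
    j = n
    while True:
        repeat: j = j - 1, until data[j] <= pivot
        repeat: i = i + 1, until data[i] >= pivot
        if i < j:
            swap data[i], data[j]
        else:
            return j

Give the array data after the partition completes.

pivot = data[0] = 1; i = -1, j = 8
j→7 (data[7]=1≤1), i→0 (data[0]=1≥1); i<j, swap → [1,2,1,2,1,2,2,1]
j→4 (data[4]=1≤1), i→1 (data[1]=2≥1); i<j, swap → [1,1,1,2,2,2,2,1]
j→2, i→2; i≥j, return j=2. data = [1,1,1,2,2,2,2,1]

[1,1,1,2,2,2,2,1]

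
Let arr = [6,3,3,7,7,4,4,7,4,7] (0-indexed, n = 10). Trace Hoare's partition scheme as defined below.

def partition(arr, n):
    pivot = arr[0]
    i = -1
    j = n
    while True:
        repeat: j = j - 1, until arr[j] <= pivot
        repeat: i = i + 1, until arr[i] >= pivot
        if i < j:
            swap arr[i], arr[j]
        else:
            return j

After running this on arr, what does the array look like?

pivot=6
j stops at 8 (4), i stops at 0 (6); swap ⇒ [4,3,3,7,7,4,4,7,6,7]
j stops at 6 (4), i stops at 3 (7); swap ⇒ [4,3,3,4,7,4,7,7,6,7]
j stops at 5 (4), i stops at 4 (7); swap ⇒ [4,3,3,4,4,7,7,7,6,7]
j stops at 4, i stops at 5; i≥j ⇒ return 4. arr=[4,3,3,4,4,7,7,7,6,7]

[4,3,3,4,4,7,7,7,6,7]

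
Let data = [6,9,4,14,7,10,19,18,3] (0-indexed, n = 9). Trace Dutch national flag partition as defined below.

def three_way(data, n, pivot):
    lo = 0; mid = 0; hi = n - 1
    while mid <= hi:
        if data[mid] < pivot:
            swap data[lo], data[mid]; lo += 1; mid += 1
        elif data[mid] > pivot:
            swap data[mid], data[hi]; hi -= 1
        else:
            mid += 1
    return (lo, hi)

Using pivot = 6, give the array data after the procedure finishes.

[3,4,6,7,10,19,18,14,9]

pivot = 6; lo=0, mid=0, hi=8
data[mid]=6=6: mid=1
data[mid]=9>6: swap data[1],data[8]; hi=7 → [6,3,4,14,7,10,19,18,9]
data[mid]=3<6: swap data[0],data[1]; lo=1,mid=2 → [3,6,4,14,7,10,19,18,9]
data[mid]=4<6: swap data[1],data[2]; lo=2,mid=3 → [3,4,6,14,7,10,19,18,9]
data[mid]=14>6: swap data[3],data[7]; hi=6 → [3,4,6,18,7,10,19,14,9]
data[mid]=18>6: swap data[3],data[6]; hi=5 → [3,4,6,19,7,10,18,14,9]
data[mid]=19>6: swap data[3],data[5]; hi=4 → [3,4,6,10,7,19,18,14,9]
data[mid]=10>6: swap data[3],data[4]; hi=3 → [3,4,6,7,10,19,18,14,9]
data[mid]=7>6: swap data[3],data[3]; hi=2 → [3,4,6,7,10,19,18,14,9]
end: lo=2, hi=2; data = [3,4,6,7,10,19,18,14,9]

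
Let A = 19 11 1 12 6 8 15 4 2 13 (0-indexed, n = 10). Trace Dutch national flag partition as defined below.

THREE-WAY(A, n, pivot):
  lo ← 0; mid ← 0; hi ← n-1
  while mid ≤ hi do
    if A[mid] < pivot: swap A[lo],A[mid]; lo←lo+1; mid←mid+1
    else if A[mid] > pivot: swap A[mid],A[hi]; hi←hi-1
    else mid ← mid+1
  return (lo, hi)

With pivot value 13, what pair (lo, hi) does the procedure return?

pivot = 13; lo=0, mid=0, hi=9
A[mid]=19>13: swap A[0],A[9]; hi=8 → 13 11 1 12 6 8 15 4 2 19
A[mid]=13=13: mid=1
A[mid]=11<13: swap A[0],A[1]; lo=1,mid=2 → 11 13 1 12 6 8 15 4 2 19
A[mid]=1<13: swap A[1],A[2]; lo=2,mid=3 → 11 1 13 12 6 8 15 4 2 19
A[mid]=12<13: swap A[2],A[3]; lo=3,mid=4 → 11 1 12 13 6 8 15 4 2 19
A[mid]=6<13: swap A[3],A[4]; lo=4,mid=5 → 11 1 12 6 13 8 15 4 2 19
A[mid]=8<13: swap A[4],A[5]; lo=5,mid=6 → 11 1 12 6 8 13 15 4 2 19
A[mid]=15>13: swap A[6],A[8]; hi=7 → 11 1 12 6 8 13 2 4 15 19
A[mid]=2<13: swap A[5],A[6]; lo=6,mid=7 → 11 1 12 6 8 2 13 4 15 19
A[mid]=4<13: swap A[6],A[7]; lo=7,mid=8 → 11 1 12 6 8 2 4 13 15 19
end: lo=7, hi=7; A = 11 1 12 6 8 2 4 13 15 19

(7, 7)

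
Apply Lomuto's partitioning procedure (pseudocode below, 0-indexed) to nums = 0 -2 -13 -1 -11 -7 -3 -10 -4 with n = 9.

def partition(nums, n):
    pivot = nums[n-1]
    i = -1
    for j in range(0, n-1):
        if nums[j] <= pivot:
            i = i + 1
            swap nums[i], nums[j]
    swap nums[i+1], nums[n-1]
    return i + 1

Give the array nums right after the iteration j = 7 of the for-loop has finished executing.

-13 -11 -7 -10 -2 0 -3 -1 -4

pivot = nums[8] = -4; i = -1
j=0: nums[0]=0 > -4 → no swap
j=1: nums[1]=-2 > -4 → no swap
j=2: nums[2]=-13 ≤ -4 → i=0, swap nums[0],nums[2] → -13 -2 0 -1 -11 -7 -3 -10 -4
j=3: nums[3]=-1 > -4 → no swap
j=4: nums[4]=-11 ≤ -4 → i=1, swap nums[1],nums[4] → -13 -11 0 -1 -2 -7 -3 -10 -4
j=5: nums[5]=-7 ≤ -4 → i=2, swap nums[2],nums[5] → -13 -11 -7 -1 -2 0 -3 -10 -4
j=6: nums[6]=-3 > -4 → no swap
j=7: nums[7]=-10 ≤ -4 → i=3, swap nums[3],nums[7] → -13 -11 -7 -10 -2 0 -3 -1 -4
(after j=7) nums = -13 -11 -7 -10 -2 0 -3 -1 -4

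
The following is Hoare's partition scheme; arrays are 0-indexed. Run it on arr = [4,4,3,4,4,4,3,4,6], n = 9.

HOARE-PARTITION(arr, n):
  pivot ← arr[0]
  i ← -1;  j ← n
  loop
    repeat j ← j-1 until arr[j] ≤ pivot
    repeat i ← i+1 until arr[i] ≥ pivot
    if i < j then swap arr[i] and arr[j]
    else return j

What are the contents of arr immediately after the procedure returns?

[4,3,3,4,4,4,4,4,6]

pivot = arr[0] = 4; i = -1, j = 9
j→7 (arr[7]=4≤4), i→0 (arr[0]=4≥4); i<j, swap → [4,4,3,4,4,4,3,4,6]
j→6 (arr[6]=3≤4), i→1 (arr[1]=4≥4); i<j, swap → [4,3,3,4,4,4,4,4,6]
j→5 (arr[5]=4≤4), i→3 (arr[3]=4≥4); i<j, swap → [4,3,3,4,4,4,4,4,6]
j→4, i→4; i≥j, return j=4. arr = [4,3,3,4,4,4,4,4,6]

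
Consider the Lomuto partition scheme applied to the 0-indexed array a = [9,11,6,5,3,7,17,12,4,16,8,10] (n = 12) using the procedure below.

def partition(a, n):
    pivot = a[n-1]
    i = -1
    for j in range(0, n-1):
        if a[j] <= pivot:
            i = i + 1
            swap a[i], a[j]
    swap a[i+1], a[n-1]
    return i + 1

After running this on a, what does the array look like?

pivot = a[11] = 10; i = -1
j=0: a[0]=9 ≤ 10 → i=0, swap a[0],a[0] (no change) → [9,11,6,5,3,7,17,12,4,16,8,10]
j=1: a[1]=11 > 10 → no swap
j=2: a[2]=6 ≤ 10 → i=1, swap a[1],a[2] → [9,6,11,5,3,7,17,12,4,16,8,10]
j=3: a[3]=5 ≤ 10 → i=2, swap a[2],a[3] → [9,6,5,11,3,7,17,12,4,16,8,10]
j=4: a[4]=3 ≤ 10 → i=3, swap a[3],a[4] → [9,6,5,3,11,7,17,12,4,16,8,10]
j=5: a[5]=7 ≤ 10 → i=4, swap a[4],a[5] → [9,6,5,3,7,11,17,12,4,16,8,10]
j=6: a[6]=17 > 10 → no swap
j=7: a[7]=12 > 10 → no swap
j=8: a[8]=4 ≤ 10 → i=5, swap a[5],a[8] → [9,6,5,3,7,4,17,12,11,16,8,10]
j=9: a[9]=16 > 10 → no swap
j=10: a[10]=8 ≤ 10 → i=6, swap a[6],a[10] → [9,6,5,3,7,4,8,12,11,16,17,10]
final swap a[7],a[11] → [9,6,5,3,7,4,8,10,11,16,17,12]; return 7

[9,6,5,3,7,4,8,10,11,16,17,12]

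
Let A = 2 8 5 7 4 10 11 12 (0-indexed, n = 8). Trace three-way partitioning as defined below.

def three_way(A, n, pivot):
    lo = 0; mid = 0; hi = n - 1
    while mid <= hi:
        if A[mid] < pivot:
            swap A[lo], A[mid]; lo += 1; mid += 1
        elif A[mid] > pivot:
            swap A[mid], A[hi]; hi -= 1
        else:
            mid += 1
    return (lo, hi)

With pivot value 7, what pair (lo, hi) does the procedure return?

pivot = 7; lo=0, mid=0, hi=7
A[mid]=2<7: swap A[0],A[0]; lo=1,mid=1 → 2 8 5 7 4 10 11 12
A[mid]=8>7: swap A[1],A[7]; hi=6 → 2 12 5 7 4 10 11 8
A[mid]=12>7: swap A[1],A[6]; hi=5 → 2 11 5 7 4 10 12 8
A[mid]=11>7: swap A[1],A[5]; hi=4 → 2 10 5 7 4 11 12 8
A[mid]=10>7: swap A[1],A[4]; hi=3 → 2 4 5 7 10 11 12 8
A[mid]=4<7: swap A[1],A[1]; lo=2,mid=2 → 2 4 5 7 10 11 12 8
A[mid]=5<7: swap A[2],A[2]; lo=3,mid=3 → 2 4 5 7 10 11 12 8
A[mid]=7=7: mid=4
end: lo=3, hi=3; A = 2 4 5 7 10 11 12 8

(3, 3)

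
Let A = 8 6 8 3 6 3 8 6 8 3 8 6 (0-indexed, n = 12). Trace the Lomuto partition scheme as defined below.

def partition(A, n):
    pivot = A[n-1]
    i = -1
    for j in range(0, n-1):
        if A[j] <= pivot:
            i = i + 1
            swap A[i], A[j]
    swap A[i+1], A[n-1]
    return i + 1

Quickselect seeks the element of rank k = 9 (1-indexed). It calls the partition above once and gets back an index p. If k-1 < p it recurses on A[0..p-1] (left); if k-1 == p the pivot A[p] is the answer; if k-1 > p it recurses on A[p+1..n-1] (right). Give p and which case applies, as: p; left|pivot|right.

6; right

pivot = A[11] = 6; i = -1
j=0: A[0]=8 > 6 → no swap
j=1: A[1]=6 ≤ 6 → i=0, swap A[0],A[1] → 6 8 8 3 6 3 8 6 8 3 8 6
j=2: A[2]=8 > 6 → no swap
j=3: A[3]=3 ≤ 6 → i=1, swap A[1],A[3] → 6 3 8 8 6 3 8 6 8 3 8 6
j=4: A[4]=6 ≤ 6 → i=2, swap A[2],A[4] → 6 3 6 8 8 3 8 6 8 3 8 6
j=5: A[5]=3 ≤ 6 → i=3, swap A[3],A[5] → 6 3 6 3 8 8 8 6 8 3 8 6
j=6: A[6]=8 > 6 → no swap
j=7: A[7]=6 ≤ 6 → i=4, swap A[4],A[7] → 6 3 6 3 6 8 8 8 8 3 8 6
j=8: A[8]=8 > 6 → no swap
j=9: A[9]=3 ≤ 6 → i=5, swap A[5],A[9] → 6 3 6 3 6 3 8 8 8 8 8 6
j=10: A[10]=8 > 6 → no swap
final swap A[6],A[11] → 6 3 6 3 6 3 6 8 8 8 8 8; return 6
p = 6; k-1 = 8 > 6 ⇒ right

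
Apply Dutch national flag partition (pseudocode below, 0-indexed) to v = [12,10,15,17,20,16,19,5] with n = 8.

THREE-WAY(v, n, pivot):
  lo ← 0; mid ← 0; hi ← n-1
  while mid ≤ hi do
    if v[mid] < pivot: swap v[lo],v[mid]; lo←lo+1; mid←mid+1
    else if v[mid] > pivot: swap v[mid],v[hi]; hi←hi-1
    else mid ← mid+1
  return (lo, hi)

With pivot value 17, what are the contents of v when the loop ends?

pivot = 17; lo=0, mid=0, hi=7
v[mid]=12<17: swap v[0],v[0]; lo=1,mid=1 → [12,10,15,17,20,16,19,5]
v[mid]=10<17: swap v[1],v[1]; lo=2,mid=2 → [12,10,15,17,20,16,19,5]
v[mid]=15<17: swap v[2],v[2]; lo=3,mid=3 → [12,10,15,17,20,16,19,5]
v[mid]=17=17: mid=4
v[mid]=20>17: swap v[4],v[7]; hi=6 → [12,10,15,17,5,16,19,20]
v[mid]=5<17: swap v[3],v[4]; lo=4,mid=5 → [12,10,15,5,17,16,19,20]
v[mid]=16<17: swap v[4],v[5]; lo=5,mid=6 → [12,10,15,5,16,17,19,20]
v[mid]=19>17: swap v[6],v[6]; hi=5 → [12,10,15,5,16,17,19,20]
end: lo=5, hi=5; v = [12,10,15,5,16,17,19,20]

[12,10,15,5,16,17,19,20]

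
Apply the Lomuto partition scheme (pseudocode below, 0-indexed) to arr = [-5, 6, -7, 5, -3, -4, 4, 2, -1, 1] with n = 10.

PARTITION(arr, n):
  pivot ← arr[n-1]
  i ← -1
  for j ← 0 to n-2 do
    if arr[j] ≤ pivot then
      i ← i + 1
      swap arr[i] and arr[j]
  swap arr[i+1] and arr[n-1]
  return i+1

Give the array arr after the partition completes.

pivot=1, i=-1
j=0: -5≤1, i=0, swap(0,0) ⇒ [-5, 6, -7, 5, -3, -4, 4, 2, -1, 1]
j=1: 6>1, skip
j=2: -7≤1, i=1, swap(1,2) ⇒ [-5, -7, 6, 5, -3, -4, 4, 2, -1, 1]
j=3: 5>1, skip
j=4: -3≤1, i=2, swap(2,4) ⇒ [-5, -7, -3, 5, 6, -4, 4, 2, -1, 1]
j=5: -4≤1, i=3, swap(3,5) ⇒ [-5, -7, -3, -4, 6, 5, 4, 2, -1, 1]
j=6: 4>1, skip
j=7: 2>1, skip
j=8: -1≤1, i=4, swap(4,8) ⇒ [-5, -7, -3, -4, -1, 5, 4, 2, 6, 1]
swap(5,9) ⇒ [-5, -7, -3, -4, -1, 1, 4, 2, 6, 5]; return 5

[-5, -7, -3, -4, -1, 1, 4, 2, 6, 5]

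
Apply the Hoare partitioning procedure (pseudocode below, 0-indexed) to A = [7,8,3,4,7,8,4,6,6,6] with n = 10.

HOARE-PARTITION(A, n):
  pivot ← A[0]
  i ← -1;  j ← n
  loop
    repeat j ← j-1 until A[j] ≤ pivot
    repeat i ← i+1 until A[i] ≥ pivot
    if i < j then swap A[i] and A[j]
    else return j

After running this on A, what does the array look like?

pivot = A[0] = 7; i = -1, j = 10
j→9 (A[9]=6≤7), i→0 (A[0]=7≥7); i<j, swap → [6,8,3,4,7,8,4,6,6,7]
j→8 (A[8]=6≤7), i→1 (A[1]=8≥7); i<j, swap → [6,6,3,4,7,8,4,6,8,7]
j→7 (A[7]=6≤7), i→4 (A[4]=7≥7); i<j, swap → [6,6,3,4,6,8,4,7,8,7]
j→6 (A[6]=4≤7), i→5 (A[5]=8≥7); i<j, swap → [6,6,3,4,6,4,8,7,8,7]
j→5, i→6; i≥j, return j=5. A = [6,6,3,4,6,4,8,7,8,7]

[6,6,3,4,6,4,8,7,8,7]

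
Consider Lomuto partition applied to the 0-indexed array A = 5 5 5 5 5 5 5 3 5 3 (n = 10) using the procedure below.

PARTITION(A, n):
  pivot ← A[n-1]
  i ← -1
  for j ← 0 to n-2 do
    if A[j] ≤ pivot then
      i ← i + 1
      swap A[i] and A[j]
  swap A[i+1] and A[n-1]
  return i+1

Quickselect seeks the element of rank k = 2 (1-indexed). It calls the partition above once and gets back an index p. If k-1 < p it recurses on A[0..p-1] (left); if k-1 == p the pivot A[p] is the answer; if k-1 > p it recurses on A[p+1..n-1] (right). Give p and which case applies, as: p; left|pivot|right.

pivot = A[9] = 3; i = -1
j=0: A[0]=5 > 3 → no swap
j=1: A[1]=5 > 3 → no swap
j=2: A[2]=5 > 3 → no swap
j=3: A[3]=5 > 3 → no swap
j=4: A[4]=5 > 3 → no swap
j=5: A[5]=5 > 3 → no swap
j=6: A[6]=5 > 3 → no swap
j=7: A[7]=3 ≤ 3 → i=0, swap A[0],A[7] → 3 5 5 5 5 5 5 5 5 3
j=8: A[8]=5 > 3 → no swap
final swap A[1],A[9] → 3 3 5 5 5 5 5 5 5 5; return 1
p = 1; k-1 = 1 == 1 ⇒ pivot

1; pivot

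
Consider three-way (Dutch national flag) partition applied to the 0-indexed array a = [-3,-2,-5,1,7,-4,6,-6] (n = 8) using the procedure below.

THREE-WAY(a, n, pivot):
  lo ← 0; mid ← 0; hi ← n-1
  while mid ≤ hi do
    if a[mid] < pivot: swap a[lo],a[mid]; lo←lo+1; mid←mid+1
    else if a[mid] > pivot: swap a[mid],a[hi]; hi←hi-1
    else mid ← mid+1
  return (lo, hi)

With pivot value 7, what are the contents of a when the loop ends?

[-3,-2,-5,1,-4,6,-6,7]

pivot = 7; lo=0, mid=0, hi=7
a[mid]=-3<7: swap a[0],a[0]; lo=1,mid=1 → [-3,-2,-5,1,7,-4,6,-6]
a[mid]=-2<7: swap a[1],a[1]; lo=2,mid=2 → [-3,-2,-5,1,7,-4,6,-6]
a[mid]=-5<7: swap a[2],a[2]; lo=3,mid=3 → [-3,-2,-5,1,7,-4,6,-6]
a[mid]=1<7: swap a[3],a[3]; lo=4,mid=4 → [-3,-2,-5,1,7,-4,6,-6]
a[mid]=7=7: mid=5
a[mid]=-4<7: swap a[4],a[5]; lo=5,mid=6 → [-3,-2,-5,1,-4,7,6,-6]
a[mid]=6<7: swap a[5],a[6]; lo=6,mid=7 → [-3,-2,-5,1,-4,6,7,-6]
a[mid]=-6<7: swap a[6],a[7]; lo=7,mid=8 → [-3,-2,-5,1,-4,6,-6,7]
end: lo=7, hi=7; a = [-3,-2,-5,1,-4,6,-6,7]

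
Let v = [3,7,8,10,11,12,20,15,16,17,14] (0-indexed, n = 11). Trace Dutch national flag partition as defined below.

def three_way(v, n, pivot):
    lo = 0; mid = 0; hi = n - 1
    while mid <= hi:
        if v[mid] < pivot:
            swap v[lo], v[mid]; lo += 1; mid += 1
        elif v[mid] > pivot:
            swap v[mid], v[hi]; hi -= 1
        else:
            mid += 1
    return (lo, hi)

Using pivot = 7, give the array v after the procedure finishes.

pivot = 7; lo=0, mid=0, hi=10
v[mid]=3<7: swap v[0],v[0]; lo=1,mid=1 → [3,7,8,10,11,12,20,15,16,17,14]
v[mid]=7=7: mid=2
v[mid]=8>7: swap v[2],v[10]; hi=9 → [3,7,14,10,11,12,20,15,16,17,8]
v[mid]=14>7: swap v[2],v[9]; hi=8 → [3,7,17,10,11,12,20,15,16,14,8]
v[mid]=17>7: swap v[2],v[8]; hi=7 → [3,7,16,10,11,12,20,15,17,14,8]
v[mid]=16>7: swap v[2],v[7]; hi=6 → [3,7,15,10,11,12,20,16,17,14,8]
v[mid]=15>7: swap v[2],v[6]; hi=5 → [3,7,20,10,11,12,15,16,17,14,8]
v[mid]=20>7: swap v[2],v[5]; hi=4 → [3,7,12,10,11,20,15,16,17,14,8]
v[mid]=12>7: swap v[2],v[4]; hi=3 → [3,7,11,10,12,20,15,16,17,14,8]
v[mid]=11>7: swap v[2],v[3]; hi=2 → [3,7,10,11,12,20,15,16,17,14,8]
v[mid]=10>7: swap v[2],v[2]; hi=1 → [3,7,10,11,12,20,15,16,17,14,8]
end: lo=1, hi=1; v = [3,7,10,11,12,20,15,16,17,14,8]

[3,7,10,11,12,20,15,16,17,14,8]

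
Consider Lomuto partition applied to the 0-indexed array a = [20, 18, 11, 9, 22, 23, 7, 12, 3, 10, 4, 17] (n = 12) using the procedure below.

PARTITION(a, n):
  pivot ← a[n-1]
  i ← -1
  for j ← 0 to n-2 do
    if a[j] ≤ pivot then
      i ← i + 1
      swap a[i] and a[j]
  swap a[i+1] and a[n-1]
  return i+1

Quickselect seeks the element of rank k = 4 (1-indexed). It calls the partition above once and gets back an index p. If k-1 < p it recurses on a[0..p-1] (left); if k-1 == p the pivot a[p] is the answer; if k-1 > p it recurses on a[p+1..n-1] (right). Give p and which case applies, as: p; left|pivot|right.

pivot=17, i=-1
j=0: 20>17, skip
j=1: 18>17, skip
j=2: 11≤17, i=0, swap(0,2) ⇒ [11, 18, 20, 9, 22, 23, 7, 12, 3, 10, 4, 17]
j=3: 9≤17, i=1, swap(1,3) ⇒ [11, 9, 20, 18, 22, 23, 7, 12, 3, 10, 4, 17]
j=4: 22>17, skip
j=5: 23>17, skip
j=6: 7≤17, i=2, swap(2,6) ⇒ [11, 9, 7, 18, 22, 23, 20, 12, 3, 10, 4, 17]
j=7: 12≤17, i=3, swap(3,7) ⇒ [11, 9, 7, 12, 22, 23, 20, 18, 3, 10, 4, 17]
j=8: 3≤17, i=4, swap(4,8) ⇒ [11, 9, 7, 12, 3, 23, 20, 18, 22, 10, 4, 17]
j=9: 10≤17, i=5, swap(5,9) ⇒ [11, 9, 7, 12, 3, 10, 20, 18, 22, 23, 4, 17]
j=10: 4≤17, i=6, swap(6,10) ⇒ [11, 9, 7, 12, 3, 10, 4, 18, 22, 23, 20, 17]
swap(7,11) ⇒ [11, 9, 7, 12, 3, 10, 4, 17, 22, 23, 20, 18]; return 7
p = 7; k-1 = 3 < 7 ⇒ left

7; left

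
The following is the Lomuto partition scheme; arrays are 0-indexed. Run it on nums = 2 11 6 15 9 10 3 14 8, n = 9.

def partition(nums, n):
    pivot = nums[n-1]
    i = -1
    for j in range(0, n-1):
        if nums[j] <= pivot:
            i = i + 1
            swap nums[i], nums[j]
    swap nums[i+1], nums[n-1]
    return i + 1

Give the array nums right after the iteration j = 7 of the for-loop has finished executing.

2 6 3 15 9 10 11 14 8

pivot=8, i=-1
j=0: 2≤8, i=0, swap(0,0) ⇒ 2 11 6 15 9 10 3 14 8
j=1: 11>8, skip
j=2: 6≤8, i=1, swap(1,2) ⇒ 2 6 11 15 9 10 3 14 8
j=3: 15>8, skip
j=4: 9>8, skip
j=5: 10>8, skip
j=6: 3≤8, i=2, swap(2,6) ⇒ 2 6 3 15 9 10 11 14 8
j=7: 14>8, skip
(after j=7) nums = 2 6 3 15 9 10 11 14 8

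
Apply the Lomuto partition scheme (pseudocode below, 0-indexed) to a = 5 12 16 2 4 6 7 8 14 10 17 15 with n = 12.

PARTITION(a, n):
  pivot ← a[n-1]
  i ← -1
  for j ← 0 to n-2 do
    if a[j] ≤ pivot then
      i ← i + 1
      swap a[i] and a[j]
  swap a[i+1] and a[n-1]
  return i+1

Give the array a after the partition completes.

5 12 2 4 6 7 8 14 10 15 17 16

pivot=15, i=-1
j=0: 5≤15, i=0, swap(0,0) ⇒ 5 12 16 2 4 6 7 8 14 10 17 15
j=1: 12≤15, i=1, swap(1,1) ⇒ 5 12 16 2 4 6 7 8 14 10 17 15
j=2: 16>15, skip
j=3: 2≤15, i=2, swap(2,3) ⇒ 5 12 2 16 4 6 7 8 14 10 17 15
j=4: 4≤15, i=3, swap(3,4) ⇒ 5 12 2 4 16 6 7 8 14 10 17 15
j=5: 6≤15, i=4, swap(4,5) ⇒ 5 12 2 4 6 16 7 8 14 10 17 15
j=6: 7≤15, i=5, swap(5,6) ⇒ 5 12 2 4 6 7 16 8 14 10 17 15
j=7: 8≤15, i=6, swap(6,7) ⇒ 5 12 2 4 6 7 8 16 14 10 17 15
j=8: 14≤15, i=7, swap(7,8) ⇒ 5 12 2 4 6 7 8 14 16 10 17 15
j=9: 10≤15, i=8, swap(8,9) ⇒ 5 12 2 4 6 7 8 14 10 16 17 15
j=10: 17>15, skip
swap(9,11) ⇒ 5 12 2 4 6 7 8 14 10 15 17 16; return 9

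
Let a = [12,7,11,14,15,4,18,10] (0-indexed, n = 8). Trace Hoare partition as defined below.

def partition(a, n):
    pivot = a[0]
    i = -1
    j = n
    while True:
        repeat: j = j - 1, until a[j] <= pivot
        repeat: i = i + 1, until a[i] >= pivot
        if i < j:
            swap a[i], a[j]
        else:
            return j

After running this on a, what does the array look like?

pivot = a[0] = 12; i = -1, j = 8
j→7 (a[7]=10≤12), i→0 (a[0]=12≥12); i<j, swap → [10,7,11,14,15,4,18,12]
j→5 (a[5]=4≤12), i→3 (a[3]=14≥12); i<j, swap → [10,7,11,4,15,14,18,12]
j→3, i→4; i≥j, return j=3. a = [10,7,11,4,15,14,18,12]

[10,7,11,4,15,14,18,12]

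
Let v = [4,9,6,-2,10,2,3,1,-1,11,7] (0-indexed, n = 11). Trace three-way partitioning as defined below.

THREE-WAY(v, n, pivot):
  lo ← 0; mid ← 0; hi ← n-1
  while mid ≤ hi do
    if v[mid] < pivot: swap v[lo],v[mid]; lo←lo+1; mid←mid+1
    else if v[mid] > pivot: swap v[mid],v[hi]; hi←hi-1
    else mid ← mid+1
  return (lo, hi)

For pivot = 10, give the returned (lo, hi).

(9, 9)

pivot = 10; lo=0, mid=0, hi=10
v[mid]=4<10: swap v[0],v[0]; lo=1,mid=1 → [4,9,6,-2,10,2,3,1,-1,11,7]
v[mid]=9<10: swap v[1],v[1]; lo=2,mid=2 → [4,9,6,-2,10,2,3,1,-1,11,7]
v[mid]=6<10: swap v[2],v[2]; lo=3,mid=3 → [4,9,6,-2,10,2,3,1,-1,11,7]
v[mid]=-2<10: swap v[3],v[3]; lo=4,mid=4 → [4,9,6,-2,10,2,3,1,-1,11,7]
v[mid]=10=10: mid=5
v[mid]=2<10: swap v[4],v[5]; lo=5,mid=6 → [4,9,6,-2,2,10,3,1,-1,11,7]
v[mid]=3<10: swap v[5],v[6]; lo=6,mid=7 → [4,9,6,-2,2,3,10,1,-1,11,7]
v[mid]=1<10: swap v[6],v[7]; lo=7,mid=8 → [4,9,6,-2,2,3,1,10,-1,11,7]
v[mid]=-1<10: swap v[7],v[8]; lo=8,mid=9 → [4,9,6,-2,2,3,1,-1,10,11,7]
v[mid]=11>10: swap v[9],v[10]; hi=9 → [4,9,6,-2,2,3,1,-1,10,7,11]
v[mid]=7<10: swap v[8],v[9]; lo=9,mid=10 → [4,9,6,-2,2,3,1,-1,7,10,11]
end: lo=9, hi=9; v = [4,9,6,-2,2,3,1,-1,7,10,11]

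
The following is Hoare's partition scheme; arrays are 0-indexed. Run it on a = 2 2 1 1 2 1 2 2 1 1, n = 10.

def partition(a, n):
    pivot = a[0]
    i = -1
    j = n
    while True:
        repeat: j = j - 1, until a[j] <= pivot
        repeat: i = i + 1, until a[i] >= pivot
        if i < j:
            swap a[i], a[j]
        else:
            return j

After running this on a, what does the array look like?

pivot = a[0] = 2; i = -1, j = 10
j→9 (a[9]=1≤2), i→0 (a[0]=2≥2); i<j, swap → 1 2 1 1 2 1 2 2 1 2
j→8 (a[8]=1≤2), i→1 (a[1]=2≥2); i<j, swap → 1 1 1 1 2 1 2 2 2 2
j→7 (a[7]=2≤2), i→4 (a[4]=2≥2); i<j, swap → 1 1 1 1 2 1 2 2 2 2
j→6, i→6; i≥j, return j=6. a = 1 1 1 1 2 1 2 2 2 2

1 1 1 1 2 1 2 2 2 2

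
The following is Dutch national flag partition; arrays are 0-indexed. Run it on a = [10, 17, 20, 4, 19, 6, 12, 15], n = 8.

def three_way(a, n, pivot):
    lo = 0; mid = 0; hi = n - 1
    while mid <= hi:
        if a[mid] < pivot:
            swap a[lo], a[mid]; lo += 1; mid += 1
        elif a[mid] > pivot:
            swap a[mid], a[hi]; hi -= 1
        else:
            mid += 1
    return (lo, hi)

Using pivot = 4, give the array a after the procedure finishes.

[4, 20, 17, 19, 6, 12, 15, 10]

pivot = 4; lo=0, mid=0, hi=7
a[mid]=10>4: swap a[0],a[7]; hi=6 → [15, 17, 20, 4, 19, 6, 12, 10]
a[mid]=15>4: swap a[0],a[6]; hi=5 → [12, 17, 20, 4, 19, 6, 15, 10]
a[mid]=12>4: swap a[0],a[5]; hi=4 → [6, 17, 20, 4, 19, 12, 15, 10]
a[mid]=6>4: swap a[0],a[4]; hi=3 → [19, 17, 20, 4, 6, 12, 15, 10]
a[mid]=19>4: swap a[0],a[3]; hi=2 → [4, 17, 20, 19, 6, 12, 15, 10]
a[mid]=4=4: mid=1
a[mid]=17>4: swap a[1],a[2]; hi=1 → [4, 20, 17, 19, 6, 12, 15, 10]
a[mid]=20>4: swap a[1],a[1]; hi=0 → [4, 20, 17, 19, 6, 12, 15, 10]
end: lo=0, hi=0; a = [4, 20, 17, 19, 6, 12, 15, 10]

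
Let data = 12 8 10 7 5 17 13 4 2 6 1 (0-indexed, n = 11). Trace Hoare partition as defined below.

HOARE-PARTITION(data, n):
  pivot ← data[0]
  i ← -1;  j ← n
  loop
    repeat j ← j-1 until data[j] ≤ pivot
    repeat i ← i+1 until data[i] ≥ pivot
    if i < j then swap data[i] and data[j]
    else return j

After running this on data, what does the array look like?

1 8 10 7 5 6 2 4 13 17 12

pivot = data[0] = 12; i = -1, j = 11
j→10 (data[10]=1≤12), i→0 (data[0]=12≥12); i<j, swap → 1 8 10 7 5 17 13 4 2 6 12
j→9 (data[9]=6≤12), i→5 (data[5]=17≥12); i<j, swap → 1 8 10 7 5 6 13 4 2 17 12
j→8 (data[8]=2≤12), i→6 (data[6]=13≥12); i<j, swap → 1 8 10 7 5 6 2 4 13 17 12
j→7, i→8; i≥j, return j=7. data = 1 8 10 7 5 6 2 4 13 17 12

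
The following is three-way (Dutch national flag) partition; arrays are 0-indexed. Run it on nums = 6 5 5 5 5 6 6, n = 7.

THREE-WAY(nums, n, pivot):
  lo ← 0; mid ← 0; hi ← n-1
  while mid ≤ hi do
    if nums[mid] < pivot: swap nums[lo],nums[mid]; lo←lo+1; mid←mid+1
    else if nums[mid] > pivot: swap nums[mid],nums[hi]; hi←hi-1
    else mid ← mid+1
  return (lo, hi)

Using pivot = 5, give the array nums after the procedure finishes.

5 5 5 5 6 6 6

lo=0 mid=0 hi=6
6>5: swap(0,6), hi=5 ⇒ 6 5 5 5 5 6 6
6>5: swap(0,5), hi=4 ⇒ 6 5 5 5 5 6 6
6>5: swap(0,4), hi=3 ⇒ 5 5 5 5 6 6 6
5=5: mid=1
5=5: mid=2
5=5: mid=3
5=5: mid=4
done. lo=0 hi=3; nums=5 5 5 5 6 6 6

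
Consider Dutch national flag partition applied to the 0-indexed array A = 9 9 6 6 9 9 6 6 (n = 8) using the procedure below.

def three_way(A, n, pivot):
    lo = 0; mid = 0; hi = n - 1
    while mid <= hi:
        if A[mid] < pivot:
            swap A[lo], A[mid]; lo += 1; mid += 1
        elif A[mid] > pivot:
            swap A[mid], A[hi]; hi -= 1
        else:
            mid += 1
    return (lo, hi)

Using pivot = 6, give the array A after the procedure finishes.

lo=0 mid=0 hi=7
9>6: swap(0,7), hi=6 ⇒ 6 9 6 6 9 9 6 9
6=6: mid=1
9>6: swap(1,6), hi=5 ⇒ 6 6 6 6 9 9 9 9
6=6: mid=2
6=6: mid=3
6=6: mid=4
9>6: swap(4,5), hi=4 ⇒ 6 6 6 6 9 9 9 9
9>6: swap(4,4), hi=3 ⇒ 6 6 6 6 9 9 9 9
done. lo=0 hi=3; A=6 6 6 6 9 9 9 9

6 6 6 6 9 9 9 9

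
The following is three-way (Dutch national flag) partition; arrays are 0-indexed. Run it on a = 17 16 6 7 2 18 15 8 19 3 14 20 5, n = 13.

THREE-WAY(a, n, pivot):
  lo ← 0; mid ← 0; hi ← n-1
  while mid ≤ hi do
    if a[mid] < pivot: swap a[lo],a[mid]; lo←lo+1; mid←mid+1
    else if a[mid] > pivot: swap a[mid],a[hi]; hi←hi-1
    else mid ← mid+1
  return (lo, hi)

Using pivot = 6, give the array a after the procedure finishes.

5 3 2 6 18 15 8 19 7 14 20 16 17

pivot = 6; lo=0, mid=0, hi=12
a[mid]=17>6: swap a[0],a[12]; hi=11 → 5 16 6 7 2 18 15 8 19 3 14 20 17
a[mid]=5<6: swap a[0],a[0]; lo=1,mid=1 → 5 16 6 7 2 18 15 8 19 3 14 20 17
a[mid]=16>6: swap a[1],a[11]; hi=10 → 5 20 6 7 2 18 15 8 19 3 14 16 17
a[mid]=20>6: swap a[1],a[10]; hi=9 → 5 14 6 7 2 18 15 8 19 3 20 16 17
a[mid]=14>6: swap a[1],a[9]; hi=8 → 5 3 6 7 2 18 15 8 19 14 20 16 17
a[mid]=3<6: swap a[1],a[1]; lo=2,mid=2 → 5 3 6 7 2 18 15 8 19 14 20 16 17
a[mid]=6=6: mid=3
a[mid]=7>6: swap a[3],a[8]; hi=7 → 5 3 6 19 2 18 15 8 7 14 20 16 17
a[mid]=19>6: swap a[3],a[7]; hi=6 → 5 3 6 8 2 18 15 19 7 14 20 16 17
a[mid]=8>6: swap a[3],a[6]; hi=5 → 5 3 6 15 2 18 8 19 7 14 20 16 17
a[mid]=15>6: swap a[3],a[5]; hi=4 → 5 3 6 18 2 15 8 19 7 14 20 16 17
a[mid]=18>6: swap a[3],a[4]; hi=3 → 5 3 6 2 18 15 8 19 7 14 20 16 17
a[mid]=2<6: swap a[2],a[3]; lo=3,mid=4 → 5 3 2 6 18 15 8 19 7 14 20 16 17
end: lo=3, hi=3; a = 5 3 2 6 18 15 8 19 7 14 20 16 17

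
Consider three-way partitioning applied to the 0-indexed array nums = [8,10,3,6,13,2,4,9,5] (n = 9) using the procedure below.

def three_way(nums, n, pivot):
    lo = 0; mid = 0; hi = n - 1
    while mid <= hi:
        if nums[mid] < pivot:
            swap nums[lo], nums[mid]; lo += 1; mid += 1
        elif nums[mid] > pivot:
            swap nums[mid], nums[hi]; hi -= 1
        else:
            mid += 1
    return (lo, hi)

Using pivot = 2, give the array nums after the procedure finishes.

pivot = 2; lo=0, mid=0, hi=8
nums[mid]=8>2: swap nums[0],nums[8]; hi=7 → [5,10,3,6,13,2,4,9,8]
nums[mid]=5>2: swap nums[0],nums[7]; hi=6 → [9,10,3,6,13,2,4,5,8]
nums[mid]=9>2: swap nums[0],nums[6]; hi=5 → [4,10,3,6,13,2,9,5,8]
nums[mid]=4>2: swap nums[0],nums[5]; hi=4 → [2,10,3,6,13,4,9,5,8]
nums[mid]=2=2: mid=1
nums[mid]=10>2: swap nums[1],nums[4]; hi=3 → [2,13,3,6,10,4,9,5,8]
nums[mid]=13>2: swap nums[1],nums[3]; hi=2 → [2,6,3,13,10,4,9,5,8]
nums[mid]=6>2: swap nums[1],nums[2]; hi=1 → [2,3,6,13,10,4,9,5,8]
nums[mid]=3>2: swap nums[1],nums[1]; hi=0 → [2,3,6,13,10,4,9,5,8]
end: lo=0, hi=0; nums = [2,3,6,13,10,4,9,5,8]

[2,3,6,13,10,4,9,5,8]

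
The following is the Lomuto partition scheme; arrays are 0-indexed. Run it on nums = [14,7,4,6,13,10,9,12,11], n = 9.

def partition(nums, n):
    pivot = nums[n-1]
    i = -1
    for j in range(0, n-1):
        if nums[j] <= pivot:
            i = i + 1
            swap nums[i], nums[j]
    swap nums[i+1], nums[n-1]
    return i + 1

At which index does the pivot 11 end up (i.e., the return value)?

pivot=11, i=-1
j=0: 14>11, skip
j=1: 7≤11, i=0, swap(0,1) ⇒ [7,14,4,6,13,10,9,12,11]
j=2: 4≤11, i=1, swap(1,2) ⇒ [7,4,14,6,13,10,9,12,11]
j=3: 6≤11, i=2, swap(2,3) ⇒ [7,4,6,14,13,10,9,12,11]
j=4: 13>11, skip
j=5: 10≤11, i=3, swap(3,5) ⇒ [7,4,6,10,13,14,9,12,11]
j=6: 9≤11, i=4, swap(4,6) ⇒ [7,4,6,10,9,14,13,12,11]
j=7: 12>11, skip
swap(5,8) ⇒ [7,4,6,10,9,11,13,12,14]; return 5

5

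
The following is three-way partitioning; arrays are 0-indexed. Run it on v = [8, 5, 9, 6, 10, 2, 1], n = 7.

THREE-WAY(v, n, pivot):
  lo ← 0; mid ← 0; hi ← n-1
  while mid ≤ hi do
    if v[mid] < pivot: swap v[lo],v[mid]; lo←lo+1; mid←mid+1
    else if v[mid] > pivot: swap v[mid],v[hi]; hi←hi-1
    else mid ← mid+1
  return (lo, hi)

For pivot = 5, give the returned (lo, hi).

pivot = 5; lo=0, mid=0, hi=6
v[mid]=8>5: swap v[0],v[6]; hi=5 → [1, 5, 9, 6, 10, 2, 8]
v[mid]=1<5: swap v[0],v[0]; lo=1,mid=1 → [1, 5, 9, 6, 10, 2, 8]
v[mid]=5=5: mid=2
v[mid]=9>5: swap v[2],v[5]; hi=4 → [1, 5, 2, 6, 10, 9, 8]
v[mid]=2<5: swap v[1],v[2]; lo=2,mid=3 → [1, 2, 5, 6, 10, 9, 8]
v[mid]=6>5: swap v[3],v[4]; hi=3 → [1, 2, 5, 10, 6, 9, 8]
v[mid]=10>5: swap v[3],v[3]; hi=2 → [1, 2, 5, 10, 6, 9, 8]
end: lo=2, hi=2; v = [1, 2, 5, 10, 6, 9, 8]

(2, 2)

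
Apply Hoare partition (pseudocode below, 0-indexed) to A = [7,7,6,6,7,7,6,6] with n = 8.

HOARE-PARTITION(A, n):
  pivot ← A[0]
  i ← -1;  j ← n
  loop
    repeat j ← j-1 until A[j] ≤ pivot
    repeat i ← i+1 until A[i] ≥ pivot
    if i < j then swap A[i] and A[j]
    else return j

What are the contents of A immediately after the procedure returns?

pivot=7
j stops at 7 (6), i stops at 0 (7); swap ⇒ [6,7,6,6,7,7,6,7]
j stops at 6 (6), i stops at 1 (7); swap ⇒ [6,6,6,6,7,7,7,7]
j stops at 5 (7), i stops at 4 (7); swap ⇒ [6,6,6,6,7,7,7,7]
j stops at 4, i stops at 5; i≥j ⇒ return 4. A=[6,6,6,6,7,7,7,7]

[6,6,6,6,7,7,7,7]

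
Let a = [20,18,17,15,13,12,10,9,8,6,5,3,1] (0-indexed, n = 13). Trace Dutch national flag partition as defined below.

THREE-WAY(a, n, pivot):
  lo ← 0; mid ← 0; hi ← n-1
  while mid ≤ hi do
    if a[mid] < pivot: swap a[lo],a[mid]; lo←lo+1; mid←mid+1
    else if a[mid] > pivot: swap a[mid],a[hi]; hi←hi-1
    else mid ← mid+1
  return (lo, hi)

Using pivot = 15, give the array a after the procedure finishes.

[1,3,5,13,12,10,9,8,6,15,17,18,20]

lo=0 mid=0 hi=12
20>15: swap(0,12), hi=11 ⇒ [1,18,17,15,13,12,10,9,8,6,5,3,20]
1<15: swap(0,0), lo=1 mid=1 ⇒ [1,18,17,15,13,12,10,9,8,6,5,3,20]
18>15: swap(1,11), hi=10 ⇒ [1,3,17,15,13,12,10,9,8,6,5,18,20]
3<15: swap(1,1), lo=2 mid=2 ⇒ [1,3,17,15,13,12,10,9,8,6,5,18,20]
17>15: swap(2,10), hi=9 ⇒ [1,3,5,15,13,12,10,9,8,6,17,18,20]
5<15: swap(2,2), lo=3 mid=3 ⇒ [1,3,5,15,13,12,10,9,8,6,17,18,20]
15=15: mid=4
13<15: swap(3,4), lo=4 mid=5 ⇒ [1,3,5,13,15,12,10,9,8,6,17,18,20]
12<15: swap(4,5), lo=5 mid=6 ⇒ [1,3,5,13,12,15,10,9,8,6,17,18,20]
10<15: swap(5,6), lo=6 mid=7 ⇒ [1,3,5,13,12,10,15,9,8,6,17,18,20]
9<15: swap(6,7), lo=7 mid=8 ⇒ [1,3,5,13,12,10,9,15,8,6,17,18,20]
8<15: swap(7,8), lo=8 mid=9 ⇒ [1,3,5,13,12,10,9,8,15,6,17,18,20]
6<15: swap(8,9), lo=9 mid=10 ⇒ [1,3,5,13,12,10,9,8,6,15,17,18,20]
done. lo=9 hi=9; a=[1,3,5,13,12,10,9,8,6,15,17,18,20]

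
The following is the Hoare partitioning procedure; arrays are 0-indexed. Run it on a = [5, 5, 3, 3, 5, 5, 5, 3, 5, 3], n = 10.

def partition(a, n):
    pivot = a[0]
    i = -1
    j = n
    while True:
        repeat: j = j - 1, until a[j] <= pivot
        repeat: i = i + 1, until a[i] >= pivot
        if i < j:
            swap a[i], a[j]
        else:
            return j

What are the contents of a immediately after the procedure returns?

[3, 5, 3, 3, 3, 5, 5, 5, 5, 5]

pivot=5
j stops at 9 (3), i stops at 0 (5); swap ⇒ [3, 5, 3, 3, 5, 5, 5, 3, 5, 5]
j stops at 8 (5), i stops at 1 (5); swap ⇒ [3, 5, 3, 3, 5, 5, 5, 3, 5, 5]
j stops at 7 (3), i stops at 4 (5); swap ⇒ [3, 5, 3, 3, 3, 5, 5, 5, 5, 5]
j stops at 6 (5), i stops at 5 (5); swap ⇒ [3, 5, 3, 3, 3, 5, 5, 5, 5, 5]
j stops at 5, i stops at 6; i≥j ⇒ return 5. a=[3, 5, 3, 3, 3, 5, 5, 5, 5, 5]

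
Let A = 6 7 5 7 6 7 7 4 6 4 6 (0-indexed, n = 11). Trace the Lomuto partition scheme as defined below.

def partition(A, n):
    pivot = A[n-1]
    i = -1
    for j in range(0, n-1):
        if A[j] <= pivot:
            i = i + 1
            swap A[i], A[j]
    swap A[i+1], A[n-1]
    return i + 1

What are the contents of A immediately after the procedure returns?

6 5 6 4 6 4 6 7 7 7 7

pivot = A[10] = 6; i = -1
j=0: A[0]=6 ≤ 6 → i=0, swap A[0],A[0] (no change) → 6 7 5 7 6 7 7 4 6 4 6
j=1: A[1]=7 > 6 → no swap
j=2: A[2]=5 ≤ 6 → i=1, swap A[1],A[2] → 6 5 7 7 6 7 7 4 6 4 6
j=3: A[3]=7 > 6 → no swap
j=4: A[4]=6 ≤ 6 → i=2, swap A[2],A[4] → 6 5 6 7 7 7 7 4 6 4 6
j=5: A[5]=7 > 6 → no swap
j=6: A[6]=7 > 6 → no swap
j=7: A[7]=4 ≤ 6 → i=3, swap A[3],A[7] → 6 5 6 4 7 7 7 7 6 4 6
j=8: A[8]=6 ≤ 6 → i=4, swap A[4],A[8] → 6 5 6 4 6 7 7 7 7 4 6
j=9: A[9]=4 ≤ 6 → i=5, swap A[5],A[9] → 6 5 6 4 6 4 7 7 7 7 6
final swap A[6],A[10] → 6 5 6 4 6 4 6 7 7 7 7; return 6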